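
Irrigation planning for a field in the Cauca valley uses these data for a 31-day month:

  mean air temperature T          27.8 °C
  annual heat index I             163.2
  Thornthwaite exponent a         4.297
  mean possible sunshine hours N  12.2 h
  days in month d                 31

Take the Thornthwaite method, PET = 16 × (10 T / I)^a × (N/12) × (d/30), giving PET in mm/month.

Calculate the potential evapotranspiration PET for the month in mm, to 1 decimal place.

10T/I = 10 × 27.8 / 163.2 = 1.7034
(10T/I)^a = 1.7034^4.297 = 9.8621
Uncorrected PET = 16 × 9.8621 = 157.794 mm
Correction = (N/12)(d/30) = (12.2/12)(31/30) = 1.0506
PET = 157.794 × 1.0506 = 165.778 mm/month

165.8 mm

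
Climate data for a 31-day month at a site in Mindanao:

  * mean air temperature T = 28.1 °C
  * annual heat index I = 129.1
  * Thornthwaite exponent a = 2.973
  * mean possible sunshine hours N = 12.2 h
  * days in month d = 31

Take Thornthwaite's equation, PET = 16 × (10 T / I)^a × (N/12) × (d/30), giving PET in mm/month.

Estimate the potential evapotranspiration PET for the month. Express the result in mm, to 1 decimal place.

10T/I = 10 × 28.1 / 129.1 = 2.1766
(10T/I)^a = 2.1766^2.973 = 10.0975
Uncorrected PET = 16 × 10.0975 = 161.560 mm
Correction = (N/12)(d/30) = (12.2/12)(31/30) = 1.0506
PET = 161.560 × 1.0506 = 169.735 mm/month

169.7 mm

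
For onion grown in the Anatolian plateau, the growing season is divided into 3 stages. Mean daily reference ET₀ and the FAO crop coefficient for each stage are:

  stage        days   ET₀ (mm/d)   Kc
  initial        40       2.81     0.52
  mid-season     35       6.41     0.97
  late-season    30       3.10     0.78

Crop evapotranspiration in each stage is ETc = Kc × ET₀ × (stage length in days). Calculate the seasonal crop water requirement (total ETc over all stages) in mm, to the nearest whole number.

initial: 0.52 × 2.81 × 40 = 58.45 mm
mid-season: 0.97 × 6.41 × 35 = 217.62 mm
late-season: 0.78 × 3.10 × 30 = 72.54 mm
Seasonal total = 348.61 mm

349 mm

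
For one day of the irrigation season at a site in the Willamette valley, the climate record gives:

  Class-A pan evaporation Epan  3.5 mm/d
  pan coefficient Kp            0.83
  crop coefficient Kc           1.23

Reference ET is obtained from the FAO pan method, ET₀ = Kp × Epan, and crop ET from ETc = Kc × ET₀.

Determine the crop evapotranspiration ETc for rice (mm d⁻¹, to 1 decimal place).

ET₀ = 0.83 × 3.5 = 2.9050 mm/d
ETc = Kc × ET₀ = 1.23 × 2.9050 = 3.5732 mm/d

3.6 mm d⁻¹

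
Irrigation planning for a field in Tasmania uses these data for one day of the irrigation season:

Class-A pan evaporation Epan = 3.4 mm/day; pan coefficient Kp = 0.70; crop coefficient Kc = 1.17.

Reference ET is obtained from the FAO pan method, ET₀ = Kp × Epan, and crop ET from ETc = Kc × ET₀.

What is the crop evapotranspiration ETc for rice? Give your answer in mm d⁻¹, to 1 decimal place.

2.8 mm d⁻¹

ET₀ = 0.70 × 3.4 = 2.3800 mm/d
ETc = Kc × ET₀ = 1.17 × 2.3800 = 2.7846 mm/d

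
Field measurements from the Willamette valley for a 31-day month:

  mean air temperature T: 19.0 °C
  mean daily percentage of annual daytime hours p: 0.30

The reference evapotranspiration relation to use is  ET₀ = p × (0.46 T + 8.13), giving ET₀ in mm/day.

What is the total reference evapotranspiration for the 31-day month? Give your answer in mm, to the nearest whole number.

157 mm

ET₀ = 0.30 × (0.46 × 19.0 + 8.13) = 0.30 × 16.870 = 5.0610 mm/d
Monthly total = 5.0610 × 31 = 156.891 mm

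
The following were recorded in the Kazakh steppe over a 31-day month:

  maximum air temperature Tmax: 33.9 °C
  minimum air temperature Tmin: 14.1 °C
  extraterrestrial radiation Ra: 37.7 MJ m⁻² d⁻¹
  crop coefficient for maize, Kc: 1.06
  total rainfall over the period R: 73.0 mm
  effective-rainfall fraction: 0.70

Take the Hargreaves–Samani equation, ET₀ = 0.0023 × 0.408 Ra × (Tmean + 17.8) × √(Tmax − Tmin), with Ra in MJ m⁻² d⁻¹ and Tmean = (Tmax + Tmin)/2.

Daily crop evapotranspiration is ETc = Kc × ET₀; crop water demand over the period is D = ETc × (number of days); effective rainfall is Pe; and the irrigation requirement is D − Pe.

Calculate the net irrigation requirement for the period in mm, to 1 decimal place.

Tmean = (33.9 + 14.1)/2 = 24.00 °C
0.408 Ra = 0.408 × 37.7 = 15.3816 mm/d equivalent
ET₀ = 0.0023 × 15.3816 × (24.00 + 17.8) × √19.8 = 0.0023 × 15.3816 × 41.80 × 4.4497 = 6.5802 mm/d
ETc = Kc × ET₀ = 1.06 × 6.5802 = 6.9750 mm/d
Crop demand D = ETc × 31 d = 6.9750 × 31 = 216.225 mm
Pe = 0.70 × 73.0 = 51.100 mm
D − Pe = 216.225 − 51.100 = 165.125 mm

165.1 mm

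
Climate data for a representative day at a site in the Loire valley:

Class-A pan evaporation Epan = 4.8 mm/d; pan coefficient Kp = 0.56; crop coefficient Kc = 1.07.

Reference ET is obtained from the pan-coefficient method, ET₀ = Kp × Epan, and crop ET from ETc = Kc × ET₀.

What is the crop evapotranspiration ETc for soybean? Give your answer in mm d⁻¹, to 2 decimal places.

2.88 mm d⁻¹

ET₀ = 0.56 × 4.8 = 2.6880 mm/d
ETc = Kc × ET₀ = 1.07 × 2.6880 = 2.8762 mm/d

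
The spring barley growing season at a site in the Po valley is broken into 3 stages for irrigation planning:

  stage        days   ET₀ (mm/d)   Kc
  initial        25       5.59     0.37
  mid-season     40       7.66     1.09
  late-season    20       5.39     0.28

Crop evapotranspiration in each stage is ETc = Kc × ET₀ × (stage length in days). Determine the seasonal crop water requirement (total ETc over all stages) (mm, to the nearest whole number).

initial: 0.37 × 5.59 × 25 = 51.71 mm
mid-season: 1.09 × 7.66 × 40 = 333.98 mm
late-season: 0.28 × 5.39 × 20 = 30.18 mm
Seasonal total = 415.87 mm

416 mm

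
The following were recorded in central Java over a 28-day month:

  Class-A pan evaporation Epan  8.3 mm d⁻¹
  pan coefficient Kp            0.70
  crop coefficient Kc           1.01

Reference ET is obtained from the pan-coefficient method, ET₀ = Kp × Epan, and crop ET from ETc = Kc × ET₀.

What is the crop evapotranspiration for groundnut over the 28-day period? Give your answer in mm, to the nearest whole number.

164 mm

ET₀ = 0.70 × 8.3 = 5.8100 mm/d
ETc = Kc × ET₀ = 1.01 × 5.8100 = 5.8681 mm/d
Over 28 days: 5.8681 × 28 = 164.307 mm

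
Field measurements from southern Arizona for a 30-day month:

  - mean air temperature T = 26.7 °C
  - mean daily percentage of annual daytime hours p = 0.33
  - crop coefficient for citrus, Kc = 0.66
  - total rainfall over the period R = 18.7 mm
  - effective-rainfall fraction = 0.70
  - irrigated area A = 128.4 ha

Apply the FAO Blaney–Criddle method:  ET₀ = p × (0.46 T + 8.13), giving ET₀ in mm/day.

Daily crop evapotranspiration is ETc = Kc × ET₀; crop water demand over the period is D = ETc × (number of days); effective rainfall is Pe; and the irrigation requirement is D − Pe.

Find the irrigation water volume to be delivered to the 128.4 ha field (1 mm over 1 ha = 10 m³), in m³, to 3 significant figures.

ET₀ = 0.33 × (0.46 × 26.7 + 8.13) = 0.33 × 20.412 = 6.7360 mm/d
ETc = Kc × ET₀ = 0.66 × 6.7360 = 4.4458 mm/d
Crop demand D = ETc × 30 d = 4.4458 × 30 = 133.374 mm
Pe = 0.70 × 18.7 = 13.090 mm
D − Pe = 133.374 − 13.090 = 120.284 mm
Volume = 120.284 mm × 128.4 ha × 10 = 154444.7 m³

154000 m³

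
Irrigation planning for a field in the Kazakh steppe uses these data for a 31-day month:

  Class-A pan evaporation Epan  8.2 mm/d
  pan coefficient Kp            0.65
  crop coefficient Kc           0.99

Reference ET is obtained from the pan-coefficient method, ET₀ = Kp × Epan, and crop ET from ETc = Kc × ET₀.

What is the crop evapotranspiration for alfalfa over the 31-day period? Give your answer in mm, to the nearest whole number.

ET₀ = 0.65 × 8.2 = 5.3300 mm/d
ETc = Kc × ET₀ = 0.99 × 5.3300 = 5.2767 mm/d
Over 31 days: 5.2767 × 31 = 163.578 mm

164 mm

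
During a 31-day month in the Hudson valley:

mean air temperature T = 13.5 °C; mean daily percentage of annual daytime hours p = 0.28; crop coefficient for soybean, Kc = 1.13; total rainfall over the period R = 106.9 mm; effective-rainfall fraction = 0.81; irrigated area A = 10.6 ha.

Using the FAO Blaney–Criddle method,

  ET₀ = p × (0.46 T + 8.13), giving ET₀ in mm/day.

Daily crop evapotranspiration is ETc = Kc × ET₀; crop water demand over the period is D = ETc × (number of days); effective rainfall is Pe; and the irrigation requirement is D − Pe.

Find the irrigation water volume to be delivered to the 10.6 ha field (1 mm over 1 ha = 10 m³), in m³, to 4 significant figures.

5731 m³

ET₀ = 0.28 × (0.46 × 13.5 + 8.13) = 0.28 × 14.340 = 4.0152 mm/d
ETc = Kc × ET₀ = 1.13 × 4.0152 = 4.5372 mm/d
Crop demand D = ETc × 31 d = 4.5372 × 31 = 140.653 mm
Pe = 0.81 × 106.9 = 86.589 mm
D − Pe = 140.653 − 86.589 = 54.064 mm
Volume = 54.064 mm × 10.6 ha × 10 = 5730.8 m³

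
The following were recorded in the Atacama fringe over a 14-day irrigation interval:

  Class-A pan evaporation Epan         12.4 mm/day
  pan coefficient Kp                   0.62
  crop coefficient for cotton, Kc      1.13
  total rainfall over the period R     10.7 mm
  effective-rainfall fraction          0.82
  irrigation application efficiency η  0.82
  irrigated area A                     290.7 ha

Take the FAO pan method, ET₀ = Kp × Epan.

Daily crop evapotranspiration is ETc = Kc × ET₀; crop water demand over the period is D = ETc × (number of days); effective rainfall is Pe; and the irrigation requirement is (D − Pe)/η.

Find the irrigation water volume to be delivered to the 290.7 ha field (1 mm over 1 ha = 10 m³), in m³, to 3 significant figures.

400000 m³

ET₀ = 0.62 × 12.4 = 7.6880 mm/d
ETc = Kc × ET₀ = 1.13 × 7.6880 = 8.6874 mm/d
Crop demand D = ETc × 14 d = 8.6874 × 14 = 121.624 mm
Pe = 0.82 × 10.7 = 8.774 mm
D − Pe = 121.624 − 8.774 = 112.850 mm
Gross irrigation = 112.850 / 0.82 = 137.622 mm
Volume = 137.622 mm × 290.7 ha × 10 = 400067.2 m³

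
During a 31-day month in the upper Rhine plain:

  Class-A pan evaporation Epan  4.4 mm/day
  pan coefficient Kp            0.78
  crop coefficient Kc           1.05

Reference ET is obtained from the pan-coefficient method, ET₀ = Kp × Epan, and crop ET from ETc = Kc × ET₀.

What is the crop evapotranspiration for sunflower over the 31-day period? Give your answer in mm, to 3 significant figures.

112 mm

ET₀ = 0.78 × 4.4 = 3.4320 mm/d
ETc = Kc × ET₀ = 1.05 × 3.4320 = 3.6036 mm/d
Over 31 days: 3.6036 × 31 = 111.712 mm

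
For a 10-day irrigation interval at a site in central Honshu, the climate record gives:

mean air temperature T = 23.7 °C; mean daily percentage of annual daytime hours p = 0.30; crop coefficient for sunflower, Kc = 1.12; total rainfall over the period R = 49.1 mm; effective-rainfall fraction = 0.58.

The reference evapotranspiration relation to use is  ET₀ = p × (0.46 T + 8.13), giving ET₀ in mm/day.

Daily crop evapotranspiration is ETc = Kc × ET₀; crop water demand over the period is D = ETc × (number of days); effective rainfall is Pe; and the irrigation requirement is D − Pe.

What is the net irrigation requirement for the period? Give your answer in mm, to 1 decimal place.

35.5 mm

ET₀ = 0.30 × (0.46 × 23.7 + 8.13) = 0.30 × 19.032 = 5.7096 mm/d
ETc = Kc × ET₀ = 1.12 × 5.7096 = 6.3948 mm/d
Crop demand D = ETc × 10 d = 6.3948 × 10 = 63.948 mm
Pe = 0.58 × 49.1 = 28.478 mm
D − Pe = 63.948 − 28.478 = 35.470 mm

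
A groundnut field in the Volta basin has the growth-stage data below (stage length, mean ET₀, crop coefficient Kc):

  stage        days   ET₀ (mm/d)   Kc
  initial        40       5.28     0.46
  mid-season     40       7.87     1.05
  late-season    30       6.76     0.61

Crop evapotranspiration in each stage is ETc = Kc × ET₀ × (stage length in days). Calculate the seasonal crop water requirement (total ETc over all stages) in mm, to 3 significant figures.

551 mm

initial: 0.46 × 5.28 × 40 = 97.15 mm
mid-season: 1.05 × 7.87 × 40 = 330.54 mm
late-season: 0.61 × 6.76 × 30 = 123.71 mm
Seasonal total = 551.40 mm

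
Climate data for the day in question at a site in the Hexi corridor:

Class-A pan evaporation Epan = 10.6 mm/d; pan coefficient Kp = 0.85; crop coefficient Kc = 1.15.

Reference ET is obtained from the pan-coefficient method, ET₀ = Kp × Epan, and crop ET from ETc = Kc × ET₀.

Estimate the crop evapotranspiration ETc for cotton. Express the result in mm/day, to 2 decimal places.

ET₀ = 0.85 × 10.6 = 9.0100 mm/d
ETc = Kc × ET₀ = 1.15 × 9.0100 = 10.3615 mm/d

10.36 mm/day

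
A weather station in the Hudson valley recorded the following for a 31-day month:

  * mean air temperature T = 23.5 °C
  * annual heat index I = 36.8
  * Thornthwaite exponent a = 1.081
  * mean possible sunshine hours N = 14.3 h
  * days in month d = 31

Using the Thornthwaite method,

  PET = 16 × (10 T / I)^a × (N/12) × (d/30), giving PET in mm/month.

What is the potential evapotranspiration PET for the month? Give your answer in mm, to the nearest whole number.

146 mm

10T/I = 10 × 23.5 / 36.8 = 6.3859
(10T/I)^a = 6.3859^1.081 = 7.4207
Uncorrected PET = 16 × 7.4207 = 118.731 mm
Correction = (N/12)(d/30) = (14.3/12)(31/30) = 1.2314
PET = 118.731 × 1.2314 = 146.205 mm/month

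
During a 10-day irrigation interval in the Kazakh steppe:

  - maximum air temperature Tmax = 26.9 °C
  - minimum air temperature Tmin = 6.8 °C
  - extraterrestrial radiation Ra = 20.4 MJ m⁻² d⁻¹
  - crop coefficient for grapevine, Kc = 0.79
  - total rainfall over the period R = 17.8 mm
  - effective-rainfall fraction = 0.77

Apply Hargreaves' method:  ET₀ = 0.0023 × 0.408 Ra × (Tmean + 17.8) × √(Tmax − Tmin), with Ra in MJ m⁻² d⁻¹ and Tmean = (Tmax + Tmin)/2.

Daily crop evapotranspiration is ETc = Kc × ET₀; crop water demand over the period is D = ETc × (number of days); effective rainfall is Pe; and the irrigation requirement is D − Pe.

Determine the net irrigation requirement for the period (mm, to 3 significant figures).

Tmean = (26.9 + 6.8)/2 = 16.85 °C
0.408 Ra = 0.408 × 20.4 = 8.3232 mm/d equivalent
ET₀ = 0.0023 × 8.3232 × (16.85 + 17.8) × √20.1 = 0.0023 × 8.3232 × 34.65 × 4.4833 = 2.9739 mm/d
ETc = Kc × ET₀ = 0.79 × 2.9739 = 2.3494 mm/d
Crop demand D = ETc × 10 d = 2.3494 × 10 = 23.494 mm
Pe = 0.77 × 17.8 = 13.706 mm
D − Pe = 23.494 − 13.706 = 9.788 mm

9.79 mm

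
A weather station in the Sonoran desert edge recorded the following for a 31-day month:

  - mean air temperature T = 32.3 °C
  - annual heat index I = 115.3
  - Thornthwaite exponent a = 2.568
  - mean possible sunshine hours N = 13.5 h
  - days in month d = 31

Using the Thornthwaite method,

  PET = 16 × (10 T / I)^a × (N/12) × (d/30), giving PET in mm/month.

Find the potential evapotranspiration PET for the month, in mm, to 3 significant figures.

10T/I = 10 × 32.3 / 115.3 = 2.8014
(10T/I)^a = 2.8014^2.568 = 14.0883
Uncorrected PET = 16 × 14.0883 = 225.413 mm
Correction = (N/12)(d/30) = (13.5/12)(31/30) = 1.1625
PET = 225.413 × 1.1625 = 262.043 mm/month

262 mm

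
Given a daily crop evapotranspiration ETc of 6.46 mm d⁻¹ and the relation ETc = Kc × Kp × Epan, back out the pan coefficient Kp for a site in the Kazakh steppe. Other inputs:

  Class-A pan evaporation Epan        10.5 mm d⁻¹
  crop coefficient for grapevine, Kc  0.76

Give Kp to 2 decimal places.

0.81

ETc = Kc × Kp × Epan  ⇒  Kp = ETc / (Kc × Epan)
Kp = 6.46 / (0.76 × 10.5) = 6.46 / 7.980 = 0.8095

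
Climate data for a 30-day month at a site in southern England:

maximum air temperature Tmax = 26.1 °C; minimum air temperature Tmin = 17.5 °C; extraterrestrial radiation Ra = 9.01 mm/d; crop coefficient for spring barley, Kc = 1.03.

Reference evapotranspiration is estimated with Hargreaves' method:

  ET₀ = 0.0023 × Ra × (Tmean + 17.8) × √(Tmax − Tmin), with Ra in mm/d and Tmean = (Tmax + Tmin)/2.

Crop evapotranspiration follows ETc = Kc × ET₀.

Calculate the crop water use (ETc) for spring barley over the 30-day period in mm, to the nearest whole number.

Tmean = (26.1 + 17.5)/2 = 21.80 °C
ET₀ = 0.0023 × 9.01 × (21.80 + 17.8) × √8.6 = 0.0023 × 9.01 × 39.60 × 2.9326 = 2.4066 mm/d
ETc = Kc × ET₀ = 1.03 × 2.4066 = 2.4788 mm/d
Over 30 days: 2.4788 × 30 = 74.364 mm

74 mm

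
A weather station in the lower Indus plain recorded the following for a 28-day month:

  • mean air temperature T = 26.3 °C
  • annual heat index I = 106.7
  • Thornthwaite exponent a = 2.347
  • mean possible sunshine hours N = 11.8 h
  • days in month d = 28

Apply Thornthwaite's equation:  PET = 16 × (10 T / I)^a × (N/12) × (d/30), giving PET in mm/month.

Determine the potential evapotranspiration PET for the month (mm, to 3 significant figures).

122 mm

10T/I = 10 × 26.3 / 106.7 = 2.4649
(10T/I)^a = 2.4649^2.347 = 8.3091
Uncorrected PET = 16 × 8.3091 = 132.946 mm
Correction = (N/12)(d/30) = (11.8/12)(28/30) = 0.9178
PET = 132.946 × 0.9178 = 122.018 mm/month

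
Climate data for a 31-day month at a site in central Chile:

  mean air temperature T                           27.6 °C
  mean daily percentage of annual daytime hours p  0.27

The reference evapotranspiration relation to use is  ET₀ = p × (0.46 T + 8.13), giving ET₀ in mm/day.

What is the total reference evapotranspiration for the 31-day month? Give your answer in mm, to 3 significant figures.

ET₀ = 0.27 × (0.46 × 27.6 + 8.13) = 0.27 × 20.826 = 5.6230 mm/d
Monthly total = 5.6230 × 31 = 174.313 mm

174 mm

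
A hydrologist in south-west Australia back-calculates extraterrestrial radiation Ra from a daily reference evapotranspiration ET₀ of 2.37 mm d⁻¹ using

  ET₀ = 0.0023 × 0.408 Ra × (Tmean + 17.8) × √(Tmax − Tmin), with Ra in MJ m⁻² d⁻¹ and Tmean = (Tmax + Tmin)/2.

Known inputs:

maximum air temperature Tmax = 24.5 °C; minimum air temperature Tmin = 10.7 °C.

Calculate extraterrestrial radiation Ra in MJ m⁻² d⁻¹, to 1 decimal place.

19.2 MJ m⁻² d⁻¹

Tmean = (24.5+10.7)/2 = 17.60 °C; ΔT = 13.8
Ra = ET₀ / [0.0023 × 0.408 × (Tmean+17.8) × √ΔT]
   = 2.37 / (0.0023 × 0.408 × 35.40 × 3.7148) = 19.205 MJ m⁻² d⁻¹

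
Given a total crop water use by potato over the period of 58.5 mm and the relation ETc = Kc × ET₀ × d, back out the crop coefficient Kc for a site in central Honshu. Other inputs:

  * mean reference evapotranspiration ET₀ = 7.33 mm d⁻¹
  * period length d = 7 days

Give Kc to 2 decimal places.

1.14

ETc = Kc × ET₀ × d  ⇒  Kc = ETc / (ET₀ × d)
Kc = 58.5 / (7.33 × 7) = 58.5 / 51.31 = 1.1401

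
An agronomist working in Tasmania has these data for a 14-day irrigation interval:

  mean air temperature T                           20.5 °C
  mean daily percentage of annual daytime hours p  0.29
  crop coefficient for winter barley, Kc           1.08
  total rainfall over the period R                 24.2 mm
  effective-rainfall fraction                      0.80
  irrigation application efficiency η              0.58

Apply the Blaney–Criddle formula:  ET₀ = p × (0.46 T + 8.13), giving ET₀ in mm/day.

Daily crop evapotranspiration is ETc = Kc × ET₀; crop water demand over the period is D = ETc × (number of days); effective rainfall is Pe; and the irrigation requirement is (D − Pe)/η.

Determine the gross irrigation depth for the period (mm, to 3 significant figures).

99.4 mm

ET₀ = 0.29 × (0.46 × 20.5 + 8.13) = 0.29 × 17.560 = 5.0924 mm/d
ETc = Kc × ET₀ = 1.08 × 5.0924 = 5.4998 mm/d
Crop demand D = ETc × 14 d = 5.4998 × 14 = 76.997 mm
Pe = 0.80 × 24.2 = 19.360 mm
D − Pe = 76.997 − 19.360 = 57.637 mm
Gross irrigation = 57.637 / 0.58 = 99.374 mm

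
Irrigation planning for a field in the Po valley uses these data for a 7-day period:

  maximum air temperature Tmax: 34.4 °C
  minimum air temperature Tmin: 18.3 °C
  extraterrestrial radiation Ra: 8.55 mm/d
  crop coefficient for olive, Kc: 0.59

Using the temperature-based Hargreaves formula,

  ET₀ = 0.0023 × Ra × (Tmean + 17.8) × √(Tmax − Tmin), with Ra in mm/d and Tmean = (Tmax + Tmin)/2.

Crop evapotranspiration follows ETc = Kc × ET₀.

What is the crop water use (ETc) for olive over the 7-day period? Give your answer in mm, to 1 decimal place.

14.4 mm

Tmean = (34.4 + 18.3)/2 = 26.35 °C
ET₀ = 0.0023 × 8.55 × (26.35 + 17.8) × √16.1 = 0.0023 × 8.55 × 44.15 × 4.0125 = 3.4837 mm/d
ETc = Kc × ET₀ = 0.59 × 3.4837 = 2.0554 mm/d
Over 7 days: 2.0554 × 7 = 14.388 mm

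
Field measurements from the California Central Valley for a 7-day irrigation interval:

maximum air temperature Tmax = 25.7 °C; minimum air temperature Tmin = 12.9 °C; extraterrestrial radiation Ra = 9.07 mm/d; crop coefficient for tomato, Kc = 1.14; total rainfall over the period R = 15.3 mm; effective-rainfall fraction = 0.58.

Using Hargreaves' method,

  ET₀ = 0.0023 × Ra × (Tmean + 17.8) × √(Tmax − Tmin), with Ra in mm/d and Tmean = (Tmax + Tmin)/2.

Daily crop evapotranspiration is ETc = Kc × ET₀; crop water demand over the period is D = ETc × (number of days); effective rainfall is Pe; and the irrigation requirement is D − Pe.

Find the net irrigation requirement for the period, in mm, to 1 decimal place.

Tmean = (25.7 + 12.9)/2 = 19.30 °C
ET₀ = 0.0023 × 9.07 × (19.30 + 17.8) × √12.8 = 0.0023 × 9.07 × 37.10 × 3.5777 = 2.7689 mm/d
ETc = Kc × ET₀ = 1.14 × 2.7689 = 3.1565 mm/d
Crop demand D = ETc × 7 d = 3.1565 × 7 = 22.096 mm
Pe = 0.58 × 15.3 = 8.874 mm
D − Pe = 22.096 − 8.874 = 13.222 mm

13.2 mm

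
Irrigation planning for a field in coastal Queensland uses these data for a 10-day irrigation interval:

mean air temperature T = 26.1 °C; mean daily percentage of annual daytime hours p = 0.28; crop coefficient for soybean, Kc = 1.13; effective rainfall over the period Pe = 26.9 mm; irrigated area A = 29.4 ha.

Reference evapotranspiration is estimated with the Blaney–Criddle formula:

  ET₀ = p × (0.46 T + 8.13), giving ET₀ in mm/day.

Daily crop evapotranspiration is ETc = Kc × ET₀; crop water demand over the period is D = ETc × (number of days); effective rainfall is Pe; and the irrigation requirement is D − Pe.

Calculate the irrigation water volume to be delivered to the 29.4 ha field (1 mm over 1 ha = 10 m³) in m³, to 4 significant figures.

10820 m³

ET₀ = 0.28 × (0.46 × 26.1 + 8.13) = 0.28 × 20.136 = 5.6381 mm/d
ETc = Kc × ET₀ = 1.13 × 5.6381 = 6.3711 mm/d
Crop demand D = ETc × 10 d = 6.3711 × 10 = 63.711 mm
D − Pe = 63.711 − 26.9 = 36.811 mm
Volume = 36.811 mm × 29.4 ha × 10 = 10822.4 m³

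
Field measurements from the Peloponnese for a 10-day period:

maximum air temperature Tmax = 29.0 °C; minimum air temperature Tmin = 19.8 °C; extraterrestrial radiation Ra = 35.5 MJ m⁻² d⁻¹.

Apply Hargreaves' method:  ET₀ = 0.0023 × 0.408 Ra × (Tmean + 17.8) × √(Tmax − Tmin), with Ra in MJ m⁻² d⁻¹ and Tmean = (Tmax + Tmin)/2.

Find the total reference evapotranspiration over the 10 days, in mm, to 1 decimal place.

Tmean = (29.0 + 19.8)/2 = 24.40 °C
0.408 Ra = 0.408 × 35.5 = 14.4840 mm/d equivalent
ET₀ = 0.0023 × 14.4840 × (24.40 + 17.8) × √9.2 = 0.0023 × 14.4840 × 42.20 × 3.0332 = 4.2641 mm/d
Over 10 days: 4.2641 × 10 = 42.641 mm

42.6 mm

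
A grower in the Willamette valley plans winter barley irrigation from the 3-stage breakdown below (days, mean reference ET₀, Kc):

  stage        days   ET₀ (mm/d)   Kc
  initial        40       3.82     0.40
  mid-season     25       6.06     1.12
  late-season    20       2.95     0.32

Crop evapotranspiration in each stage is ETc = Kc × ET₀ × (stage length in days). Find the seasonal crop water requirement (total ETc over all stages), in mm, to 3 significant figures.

initial: 0.40 × 3.82 × 40 = 61.12 mm
mid-season: 1.12 × 6.06 × 25 = 169.68 mm
late-season: 0.32 × 2.95 × 20 = 18.88 mm
Seasonal total = 249.68 mm

250 mm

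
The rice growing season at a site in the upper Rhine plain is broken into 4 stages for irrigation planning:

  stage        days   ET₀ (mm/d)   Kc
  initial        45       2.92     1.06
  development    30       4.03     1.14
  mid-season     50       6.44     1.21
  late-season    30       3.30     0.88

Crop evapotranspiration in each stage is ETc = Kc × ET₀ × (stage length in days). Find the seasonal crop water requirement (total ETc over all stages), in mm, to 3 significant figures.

initial: 1.06 × 2.92 × 45 = 139.28 mm
development: 1.14 × 4.03 × 30 = 137.83 mm
mid-season: 1.21 × 6.44 × 50 = 389.62 mm
late-season: 0.88 × 3.30 × 30 = 87.12 mm
Seasonal total = 753.85 mm

754 mm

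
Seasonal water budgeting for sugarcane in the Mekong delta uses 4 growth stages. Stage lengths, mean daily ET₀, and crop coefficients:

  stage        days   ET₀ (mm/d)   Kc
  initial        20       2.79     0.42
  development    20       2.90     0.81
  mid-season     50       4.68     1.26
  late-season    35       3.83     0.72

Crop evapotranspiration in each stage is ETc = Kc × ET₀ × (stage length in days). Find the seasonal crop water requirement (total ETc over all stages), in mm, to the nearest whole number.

462 mm

initial: 0.42 × 2.79 × 20 = 23.44 mm
development: 0.81 × 2.90 × 20 = 46.98 mm
mid-season: 1.26 × 4.68 × 50 = 294.84 mm
late-season: 0.72 × 3.83 × 35 = 96.52 mm
Seasonal total = 461.78 mm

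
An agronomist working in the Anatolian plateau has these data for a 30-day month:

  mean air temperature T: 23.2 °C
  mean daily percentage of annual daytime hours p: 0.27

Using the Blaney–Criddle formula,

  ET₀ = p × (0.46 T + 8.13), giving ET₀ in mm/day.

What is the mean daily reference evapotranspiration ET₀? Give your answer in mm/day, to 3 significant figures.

ET₀ = 0.27 × (0.46 × 23.2 + 8.13) = 0.27 × 18.802 = 5.0765 mm/d

5.08 mm/day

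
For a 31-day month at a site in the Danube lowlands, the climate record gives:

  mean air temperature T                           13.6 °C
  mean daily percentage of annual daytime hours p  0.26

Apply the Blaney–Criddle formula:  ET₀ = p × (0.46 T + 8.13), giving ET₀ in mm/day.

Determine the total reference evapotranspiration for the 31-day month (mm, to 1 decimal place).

116.0 mm

ET₀ = 0.26 × (0.46 × 13.6 + 8.13) = 0.26 × 14.386 = 3.7404 mm/d
Monthly total = 3.7404 × 31 = 115.952 mm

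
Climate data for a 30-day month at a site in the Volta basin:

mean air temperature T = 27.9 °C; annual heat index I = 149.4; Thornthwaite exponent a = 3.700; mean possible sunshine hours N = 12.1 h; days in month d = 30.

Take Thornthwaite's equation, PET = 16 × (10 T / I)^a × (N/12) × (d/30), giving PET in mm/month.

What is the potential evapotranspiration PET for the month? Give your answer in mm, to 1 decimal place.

10T/I = 10 × 27.9 / 149.4 = 1.8675
(10T/I)^a = 1.8675^3.700 = 10.0847
Uncorrected PET = 16 × 10.0847 = 161.355 mm
Correction = (N/12)(d/30) = (12.1/12)(30/30) = 1.0083
PET = 161.355 × 1.0083 = 162.694 mm/month

162.7 mm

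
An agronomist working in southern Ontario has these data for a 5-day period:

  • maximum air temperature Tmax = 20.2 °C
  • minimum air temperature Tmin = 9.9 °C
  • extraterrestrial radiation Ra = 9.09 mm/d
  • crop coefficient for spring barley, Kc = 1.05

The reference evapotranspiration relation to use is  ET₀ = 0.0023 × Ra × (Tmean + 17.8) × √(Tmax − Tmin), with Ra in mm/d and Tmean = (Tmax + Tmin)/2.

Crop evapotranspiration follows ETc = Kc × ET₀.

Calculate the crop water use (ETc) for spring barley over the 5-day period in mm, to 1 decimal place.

Tmean = (20.2 + 9.9)/2 = 15.05 °C
ET₀ = 0.0023 × 9.09 × (15.05 + 17.8) × √10.3 = 0.0023 × 9.09 × 32.85 × 3.2094 = 2.2042 mm/d
ETc = Kc × ET₀ = 1.05 × 2.2042 = 2.3144 mm/d
Over 5 days: 2.3144 × 5 = 11.572 mm

11.6 mm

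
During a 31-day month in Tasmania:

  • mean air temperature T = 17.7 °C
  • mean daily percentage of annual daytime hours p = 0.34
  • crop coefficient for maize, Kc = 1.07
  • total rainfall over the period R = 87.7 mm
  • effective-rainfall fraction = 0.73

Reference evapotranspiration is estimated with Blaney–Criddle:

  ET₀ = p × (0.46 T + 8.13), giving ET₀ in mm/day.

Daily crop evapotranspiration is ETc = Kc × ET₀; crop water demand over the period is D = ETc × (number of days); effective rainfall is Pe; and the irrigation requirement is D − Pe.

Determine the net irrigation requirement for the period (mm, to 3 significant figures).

ET₀ = 0.34 × (0.46 × 17.7 + 8.13) = 0.34 × 16.272 = 5.5325 mm/d
ETc = Kc × ET₀ = 1.07 × 5.5325 = 5.9198 mm/d
Crop demand D = ETc × 31 d = 5.9198 × 31 = 183.514 mm
Pe = 0.73 × 87.7 = 64.021 mm
D − Pe = 183.514 − 64.021 = 119.493 mm

119 mm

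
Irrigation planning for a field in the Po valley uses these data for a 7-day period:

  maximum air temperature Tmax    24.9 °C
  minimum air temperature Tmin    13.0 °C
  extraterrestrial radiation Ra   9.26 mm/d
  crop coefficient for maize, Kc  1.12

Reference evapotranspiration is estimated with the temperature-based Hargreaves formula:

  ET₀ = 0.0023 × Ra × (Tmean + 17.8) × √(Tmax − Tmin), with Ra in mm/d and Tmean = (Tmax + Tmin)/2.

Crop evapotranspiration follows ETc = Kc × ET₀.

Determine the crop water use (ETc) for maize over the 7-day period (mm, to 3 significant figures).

Tmean = (24.9 + 13.0)/2 = 18.95 °C
ET₀ = 0.0023 × 9.26 × (18.95 + 17.8) × √11.9 = 0.0023 × 9.26 × 36.75 × 3.4496 = 2.7000 mm/d
ETc = Kc × ET₀ = 1.12 × 2.7000 = 3.0240 mm/d
Over 7 days: 3.0240 × 7 = 21.168 mm

21.2 mm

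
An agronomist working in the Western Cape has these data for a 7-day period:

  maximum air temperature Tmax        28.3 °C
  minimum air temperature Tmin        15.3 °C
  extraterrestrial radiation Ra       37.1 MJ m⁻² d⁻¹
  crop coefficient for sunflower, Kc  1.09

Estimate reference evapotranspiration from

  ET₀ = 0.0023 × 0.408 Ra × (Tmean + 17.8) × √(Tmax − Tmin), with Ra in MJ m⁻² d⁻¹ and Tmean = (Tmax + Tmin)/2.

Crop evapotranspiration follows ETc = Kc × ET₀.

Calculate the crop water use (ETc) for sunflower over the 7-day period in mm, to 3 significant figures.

Tmean = (28.3 + 15.3)/2 = 21.80 °C
0.408 Ra = 0.408 × 37.1 = 15.1368 mm/d equivalent
ET₀ = 0.0023 × 15.1368 × (21.80 + 17.8) × √13.0 = 0.0023 × 15.1368 × 39.60 × 3.6056 = 4.9709 mm/d
ETc = Kc × ET₀ = 1.09 × 4.9709 = 5.4183 mm/d
Over 7 days: 5.4183 × 7 = 37.928 mm

37.9 mm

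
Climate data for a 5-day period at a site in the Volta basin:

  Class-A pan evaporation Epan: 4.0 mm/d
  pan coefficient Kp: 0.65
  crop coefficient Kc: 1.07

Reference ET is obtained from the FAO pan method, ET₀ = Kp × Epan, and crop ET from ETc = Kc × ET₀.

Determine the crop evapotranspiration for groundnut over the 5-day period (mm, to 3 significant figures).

13.9 mm

ET₀ = 0.65 × 4.0 = 2.6000 mm/d
ETc = Kc × ET₀ = 1.07 × 2.6000 = 2.7820 mm/d
Over 5 days: 2.7820 × 5 = 13.910 mm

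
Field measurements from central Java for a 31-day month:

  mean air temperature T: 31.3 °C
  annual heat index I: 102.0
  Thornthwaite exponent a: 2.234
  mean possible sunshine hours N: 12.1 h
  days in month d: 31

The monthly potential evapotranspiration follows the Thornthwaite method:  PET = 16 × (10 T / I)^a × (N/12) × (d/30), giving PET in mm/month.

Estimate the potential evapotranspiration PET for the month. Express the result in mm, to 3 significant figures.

204 mm

10T/I = 10 × 31.3 / 102.0 = 3.0686
(10T/I)^a = 3.0686^2.234 = 12.2412
Uncorrected PET = 16 × 12.2412 = 195.859 mm
Correction = (N/12)(d/30) = (12.1/12)(31/30) = 1.0419
PET = 195.859 × 1.0419 = 204.065 mm/month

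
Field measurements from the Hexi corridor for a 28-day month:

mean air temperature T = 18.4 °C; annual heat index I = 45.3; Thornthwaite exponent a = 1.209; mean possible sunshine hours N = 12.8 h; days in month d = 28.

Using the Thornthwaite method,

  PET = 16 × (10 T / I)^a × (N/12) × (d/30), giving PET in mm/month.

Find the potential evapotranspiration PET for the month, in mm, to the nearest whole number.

87 mm

10T/I = 10 × 18.4 / 45.3 = 4.0618
(10T/I)^a = 4.0618^1.209 = 5.4443
Uncorrected PET = 16 × 5.4443 = 87.109 mm
Correction = (N/12)(d/30) = (12.8/12)(28/30) = 0.9956
PET = 87.109 × 0.9956 = 86.726 mm/month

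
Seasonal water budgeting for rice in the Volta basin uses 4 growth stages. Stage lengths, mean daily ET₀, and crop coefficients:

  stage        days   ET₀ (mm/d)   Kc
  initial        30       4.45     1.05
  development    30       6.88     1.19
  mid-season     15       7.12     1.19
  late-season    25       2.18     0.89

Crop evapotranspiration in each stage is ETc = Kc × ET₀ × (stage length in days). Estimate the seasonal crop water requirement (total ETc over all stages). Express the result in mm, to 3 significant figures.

561 mm

initial: 1.05 × 4.45 × 30 = 140.18 mm
development: 1.19 × 6.88 × 30 = 245.62 mm
mid-season: 1.19 × 7.12 × 15 = 127.09 mm
late-season: 0.89 × 2.18 × 25 = 48.51 mm
Seasonal total = 561.40 mm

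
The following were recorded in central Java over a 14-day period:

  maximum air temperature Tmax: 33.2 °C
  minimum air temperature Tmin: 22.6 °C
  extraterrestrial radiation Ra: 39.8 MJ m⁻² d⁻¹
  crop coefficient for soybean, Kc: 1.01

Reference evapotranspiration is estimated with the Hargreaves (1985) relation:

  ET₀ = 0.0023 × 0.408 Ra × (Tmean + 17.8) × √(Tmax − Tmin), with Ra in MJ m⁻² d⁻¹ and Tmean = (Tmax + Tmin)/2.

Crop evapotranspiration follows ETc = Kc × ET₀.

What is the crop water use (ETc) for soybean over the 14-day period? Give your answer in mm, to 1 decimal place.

78.6 mm

Tmean = (33.2 + 22.6)/2 = 27.90 °C
0.408 Ra = 0.408 × 39.8 = 16.2384 mm/d equivalent
ET₀ = 0.0023 × 16.2384 × (27.90 + 17.8) × √10.6 = 0.0023 × 16.2384 × 45.70 × 3.2558 = 5.5571 mm/d
ETc = Kc × ET₀ = 1.01 × 5.5571 = 5.6127 mm/d
Over 14 days: 5.6127 × 14 = 78.578 mm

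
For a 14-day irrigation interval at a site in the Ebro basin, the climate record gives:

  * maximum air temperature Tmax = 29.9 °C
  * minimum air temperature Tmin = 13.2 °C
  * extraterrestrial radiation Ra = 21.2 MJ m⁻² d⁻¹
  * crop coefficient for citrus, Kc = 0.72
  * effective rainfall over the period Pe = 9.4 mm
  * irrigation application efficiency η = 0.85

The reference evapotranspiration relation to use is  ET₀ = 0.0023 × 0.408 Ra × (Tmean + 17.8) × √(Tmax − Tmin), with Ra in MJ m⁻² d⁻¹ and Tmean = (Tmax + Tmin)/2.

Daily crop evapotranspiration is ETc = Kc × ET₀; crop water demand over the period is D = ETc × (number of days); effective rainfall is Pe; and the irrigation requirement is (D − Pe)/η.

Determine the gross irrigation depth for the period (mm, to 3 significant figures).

26.9 mm

Tmean = (29.9 + 13.2)/2 = 21.55 °C
0.408 Ra = 0.408 × 21.2 = 8.6496 mm/d equivalent
ET₀ = 0.0023 × 8.6496 × (21.55 + 17.8) × √16.7 = 0.0023 × 8.6496 × 39.35 × 4.0866 = 3.1991 mm/d
ETc = Kc × ET₀ = 0.72 × 3.1991 = 2.3034 mm/d
Crop demand D = ETc × 14 d = 2.3034 × 14 = 32.248 mm
D − Pe = 32.248 − 9.4 = 22.848 mm
Gross irrigation = 22.848 / 0.85 = 26.880 mm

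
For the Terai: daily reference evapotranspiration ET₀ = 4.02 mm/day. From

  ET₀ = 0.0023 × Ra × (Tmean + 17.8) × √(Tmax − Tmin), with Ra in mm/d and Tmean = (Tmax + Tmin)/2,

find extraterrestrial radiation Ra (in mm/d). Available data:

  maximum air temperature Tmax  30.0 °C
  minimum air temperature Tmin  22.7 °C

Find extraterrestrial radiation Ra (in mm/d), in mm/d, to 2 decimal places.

Tmean = 26.35 °C; √ΔT = 2.7019
Ra = ET₀ / [0.0023 × (Tmean+17.8) × √ΔT] = 4.02 / (0.0023 × 44.15 × 2.7019) = 14.652 mm/d

14.65 mm/d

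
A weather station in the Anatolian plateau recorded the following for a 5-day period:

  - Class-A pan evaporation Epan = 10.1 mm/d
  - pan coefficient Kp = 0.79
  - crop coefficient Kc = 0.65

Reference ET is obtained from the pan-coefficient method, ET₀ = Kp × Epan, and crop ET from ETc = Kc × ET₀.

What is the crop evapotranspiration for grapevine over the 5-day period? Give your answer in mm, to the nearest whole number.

26 mm

ET₀ = 0.79 × 10.1 = 7.9790 mm/d
ETc = Kc × ET₀ = 0.65 × 7.9790 = 5.1864 mm/d
Over 5 days: 5.1864 × 5 = 25.932 mm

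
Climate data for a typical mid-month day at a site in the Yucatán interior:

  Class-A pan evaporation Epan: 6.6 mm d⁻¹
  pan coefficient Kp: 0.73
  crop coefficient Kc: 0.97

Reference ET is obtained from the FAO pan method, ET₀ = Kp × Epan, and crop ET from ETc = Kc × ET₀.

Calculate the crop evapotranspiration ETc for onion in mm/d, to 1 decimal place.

4.7 mm/d

ET₀ = 0.73 × 6.6 = 4.8180 mm/d
ETc = Kc × ET₀ = 0.97 × 4.8180 = 4.6735 mm/d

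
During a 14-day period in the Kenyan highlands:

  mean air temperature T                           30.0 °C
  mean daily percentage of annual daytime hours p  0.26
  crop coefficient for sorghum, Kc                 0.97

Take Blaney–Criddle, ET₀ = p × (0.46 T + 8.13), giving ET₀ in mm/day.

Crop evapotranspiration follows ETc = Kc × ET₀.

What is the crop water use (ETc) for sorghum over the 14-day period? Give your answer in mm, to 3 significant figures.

77.4 mm

ET₀ = 0.26 × (0.46 × 30.0 + 8.13) = 0.26 × 21.930 = 5.7018 mm/d
ETc = Kc × ET₀ = 0.97 × 5.7018 = 5.5307 mm/d
Over 14 days: 5.5307 × 14 = 77.430 mm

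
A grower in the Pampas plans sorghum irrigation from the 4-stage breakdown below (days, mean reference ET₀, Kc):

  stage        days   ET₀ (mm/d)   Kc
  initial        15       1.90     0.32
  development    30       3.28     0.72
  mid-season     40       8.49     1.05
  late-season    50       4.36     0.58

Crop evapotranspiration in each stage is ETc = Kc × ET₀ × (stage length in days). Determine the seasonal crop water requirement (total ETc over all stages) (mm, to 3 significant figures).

initial: 0.32 × 1.90 × 15 = 9.12 mm
development: 0.72 × 3.28 × 30 = 70.85 mm
mid-season: 1.05 × 8.49 × 40 = 356.58 mm
late-season: 0.58 × 4.36 × 50 = 126.44 mm
Seasonal total = 562.99 mm

563 mm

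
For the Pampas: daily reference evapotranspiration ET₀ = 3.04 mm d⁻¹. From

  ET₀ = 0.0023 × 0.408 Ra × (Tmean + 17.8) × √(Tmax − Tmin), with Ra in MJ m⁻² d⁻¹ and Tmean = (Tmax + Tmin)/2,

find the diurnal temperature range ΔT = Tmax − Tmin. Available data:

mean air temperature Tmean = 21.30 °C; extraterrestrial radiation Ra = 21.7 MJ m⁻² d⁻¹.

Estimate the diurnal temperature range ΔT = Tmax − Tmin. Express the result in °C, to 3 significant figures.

14.6 °C

√ΔT = ET₀ / [0.0023 × 0.408 × Ra × (Tmean+17.8)] = 3.04 / (0.0023 × 8.8536 × 39.10) = 3.8181
ΔT = 3.8181² = 14.578 °C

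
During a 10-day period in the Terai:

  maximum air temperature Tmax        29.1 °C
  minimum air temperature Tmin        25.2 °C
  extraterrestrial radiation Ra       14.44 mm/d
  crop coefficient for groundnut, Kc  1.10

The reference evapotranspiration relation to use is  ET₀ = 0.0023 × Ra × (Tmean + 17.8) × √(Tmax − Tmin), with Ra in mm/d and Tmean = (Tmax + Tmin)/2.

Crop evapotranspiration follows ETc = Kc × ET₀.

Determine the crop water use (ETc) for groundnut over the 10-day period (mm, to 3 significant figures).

32.4 mm

Tmean = (29.1 + 25.2)/2 = 27.15 °C
ET₀ = 0.0023 × 14.44 × (27.15 + 17.8) × √3.9 = 0.0023 × 14.44 × 44.95 × 1.9748 = 2.9481 mm/d
ETc = Kc × ET₀ = 1.10 × 2.9481 = 3.2429 mm/d
Over 10 days: 3.2429 × 10 = 32.429 mm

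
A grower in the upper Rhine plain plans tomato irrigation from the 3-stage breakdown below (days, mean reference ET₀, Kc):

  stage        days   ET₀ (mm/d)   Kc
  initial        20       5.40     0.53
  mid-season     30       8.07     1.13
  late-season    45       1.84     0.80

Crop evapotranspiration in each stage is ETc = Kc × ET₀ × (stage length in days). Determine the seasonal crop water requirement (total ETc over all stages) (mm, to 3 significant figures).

397 mm

initial: 0.53 × 5.40 × 20 = 57.24 mm
mid-season: 1.13 × 8.07 × 30 = 273.57 mm
late-season: 0.80 × 1.84 × 45 = 66.24 mm
Seasonal total = 397.05 mm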